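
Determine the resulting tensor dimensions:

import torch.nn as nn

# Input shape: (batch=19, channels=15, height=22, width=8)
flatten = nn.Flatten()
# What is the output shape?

Input shape: (19, 15, 22, 8)
Output shape: (19, 2640)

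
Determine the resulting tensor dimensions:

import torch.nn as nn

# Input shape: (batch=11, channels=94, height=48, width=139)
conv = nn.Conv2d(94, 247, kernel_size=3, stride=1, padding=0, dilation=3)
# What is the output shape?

Input shape: (11, 94, 48, 139)
Output shape: (11, 247, 42, 133)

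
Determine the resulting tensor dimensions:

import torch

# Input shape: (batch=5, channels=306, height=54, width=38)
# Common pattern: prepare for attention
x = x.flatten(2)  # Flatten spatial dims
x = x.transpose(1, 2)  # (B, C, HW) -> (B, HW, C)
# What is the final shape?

Input shape: (5, 306, 54, 38)
  -> after flatten(2): (5, 306, 2052)
Output shape: (5, 2052, 306)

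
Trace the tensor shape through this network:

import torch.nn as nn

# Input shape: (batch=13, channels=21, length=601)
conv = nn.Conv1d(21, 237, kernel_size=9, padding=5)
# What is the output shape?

Input shape: (13, 21, 601)
Output shape: (13, 237, 603)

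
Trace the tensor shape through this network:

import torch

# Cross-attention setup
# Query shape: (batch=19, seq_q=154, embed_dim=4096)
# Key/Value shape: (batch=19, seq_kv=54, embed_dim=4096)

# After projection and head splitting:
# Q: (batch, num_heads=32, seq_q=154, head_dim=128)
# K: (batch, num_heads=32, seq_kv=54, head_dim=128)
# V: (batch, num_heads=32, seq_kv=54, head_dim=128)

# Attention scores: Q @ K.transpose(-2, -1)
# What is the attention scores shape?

Input shape: (19, 154, 4096)
Output shape: (19, 32, 154, 54)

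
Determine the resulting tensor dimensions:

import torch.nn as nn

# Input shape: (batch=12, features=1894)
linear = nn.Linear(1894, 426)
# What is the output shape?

Input shape: (12, 1894)
Output shape: (12, 426)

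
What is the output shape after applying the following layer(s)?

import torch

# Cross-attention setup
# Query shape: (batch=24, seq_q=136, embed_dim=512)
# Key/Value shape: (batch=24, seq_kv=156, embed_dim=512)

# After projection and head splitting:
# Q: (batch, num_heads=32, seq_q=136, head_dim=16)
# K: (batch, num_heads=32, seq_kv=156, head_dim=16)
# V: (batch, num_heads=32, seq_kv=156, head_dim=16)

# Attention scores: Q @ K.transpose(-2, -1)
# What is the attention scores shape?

Input shape: (24, 136, 512)
Output shape: (24, 32, 136, 156)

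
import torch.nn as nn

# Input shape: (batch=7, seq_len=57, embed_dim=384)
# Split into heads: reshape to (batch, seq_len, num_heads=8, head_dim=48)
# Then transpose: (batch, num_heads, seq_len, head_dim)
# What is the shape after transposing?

Input shape: (7, 57, 384)
  -> after reshape: (7, 57, 8, 48)
Output shape: (7, 8, 57, 48)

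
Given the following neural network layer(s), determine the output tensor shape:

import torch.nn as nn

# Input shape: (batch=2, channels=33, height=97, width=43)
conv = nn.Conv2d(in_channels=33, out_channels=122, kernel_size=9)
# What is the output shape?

Input shape: (2, 33, 97, 43)
Output shape: (2, 122, 89, 35)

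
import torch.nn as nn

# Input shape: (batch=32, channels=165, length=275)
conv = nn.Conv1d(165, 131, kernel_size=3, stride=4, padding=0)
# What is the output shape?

Input shape: (32, 165, 275)
Output shape: (32, 131, 69)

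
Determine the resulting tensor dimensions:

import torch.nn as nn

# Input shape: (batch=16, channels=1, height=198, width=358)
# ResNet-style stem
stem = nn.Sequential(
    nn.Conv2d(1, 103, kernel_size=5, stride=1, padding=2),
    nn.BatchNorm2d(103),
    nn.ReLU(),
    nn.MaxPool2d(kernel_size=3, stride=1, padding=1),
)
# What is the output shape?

Input shape: (16, 1, 198, 358)
  -> after Conv2d 5x5 stride=1: (16, 103, 198, 358)
Output shape: (16, 103, 198, 358)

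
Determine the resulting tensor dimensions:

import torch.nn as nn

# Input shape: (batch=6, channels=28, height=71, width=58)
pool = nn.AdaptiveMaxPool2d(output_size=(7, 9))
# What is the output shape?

Input shape: (6, 28, 71, 58)
Output shape: (6, 28, 7, 9)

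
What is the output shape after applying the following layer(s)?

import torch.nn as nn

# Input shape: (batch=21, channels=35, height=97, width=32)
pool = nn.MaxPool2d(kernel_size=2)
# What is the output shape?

Input shape: (21, 35, 97, 32)
Output shape: (21, 35, 48, 16)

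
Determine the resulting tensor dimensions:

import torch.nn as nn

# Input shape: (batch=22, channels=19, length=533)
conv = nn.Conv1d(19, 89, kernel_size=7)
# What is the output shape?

Input shape: (22, 19, 533)
Output shape: (22, 89, 527)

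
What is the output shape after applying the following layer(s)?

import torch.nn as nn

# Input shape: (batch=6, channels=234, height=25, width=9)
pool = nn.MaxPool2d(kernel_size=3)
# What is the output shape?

Input shape: (6, 234, 25, 9)
Output shape: (6, 234, 8, 3)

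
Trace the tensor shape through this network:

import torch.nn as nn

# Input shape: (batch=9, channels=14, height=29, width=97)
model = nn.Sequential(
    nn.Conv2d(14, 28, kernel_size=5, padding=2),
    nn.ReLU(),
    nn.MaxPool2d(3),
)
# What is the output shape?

Input shape: (9, 14, 29, 97)
  -> after Conv2d: (9, 28, 29, 97)
  -> after ReLU: (9, 28, 29, 97)
Output shape: (9, 28, 9, 32)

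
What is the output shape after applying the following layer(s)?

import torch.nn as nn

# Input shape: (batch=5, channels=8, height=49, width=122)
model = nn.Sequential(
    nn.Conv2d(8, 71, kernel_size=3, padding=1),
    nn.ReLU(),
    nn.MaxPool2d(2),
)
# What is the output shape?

Input shape: (5, 8, 49, 122)
  -> after Conv2d: (5, 71, 49, 122)
  -> after ReLU: (5, 71, 49, 122)
Output shape: (5, 71, 24, 61)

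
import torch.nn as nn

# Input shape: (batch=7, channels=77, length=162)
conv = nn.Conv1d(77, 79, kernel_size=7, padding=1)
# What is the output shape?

Input shape: (7, 77, 162)
Output shape: (7, 79, 158)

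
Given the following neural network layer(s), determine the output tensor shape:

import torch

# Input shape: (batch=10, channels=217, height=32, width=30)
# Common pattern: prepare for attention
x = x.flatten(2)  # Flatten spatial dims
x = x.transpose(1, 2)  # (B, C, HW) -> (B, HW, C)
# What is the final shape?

Input shape: (10, 217, 32, 30)
  -> after flatten(2): (10, 217, 960)
Output shape: (10, 960, 217)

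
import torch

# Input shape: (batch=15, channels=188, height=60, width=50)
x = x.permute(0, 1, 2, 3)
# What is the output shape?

Input shape: (15, 188, 60, 50)
Output shape: (15, 188, 60, 50)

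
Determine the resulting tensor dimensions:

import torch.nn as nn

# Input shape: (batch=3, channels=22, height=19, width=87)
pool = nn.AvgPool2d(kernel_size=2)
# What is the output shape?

Input shape: (3, 22, 19, 87)
Output shape: (3, 22, 9, 43)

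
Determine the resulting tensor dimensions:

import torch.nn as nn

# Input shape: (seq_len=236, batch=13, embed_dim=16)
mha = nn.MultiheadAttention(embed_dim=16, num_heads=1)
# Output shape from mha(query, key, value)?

Input shape: (236, 13, 16)
Output shape: (236, 13, 16)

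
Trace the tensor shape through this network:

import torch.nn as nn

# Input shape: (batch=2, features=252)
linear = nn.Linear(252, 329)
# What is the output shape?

Input shape: (2, 252)
Output shape: (2, 329)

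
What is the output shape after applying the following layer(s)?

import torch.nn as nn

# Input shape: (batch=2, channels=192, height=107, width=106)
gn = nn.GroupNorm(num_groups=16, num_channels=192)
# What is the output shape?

Input shape: (2, 192, 107, 106)
Output shape: (2, 192, 107, 106)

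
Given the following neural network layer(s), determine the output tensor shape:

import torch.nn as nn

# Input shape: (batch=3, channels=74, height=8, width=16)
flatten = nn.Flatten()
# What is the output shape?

Input shape: (3, 74, 8, 16)
Output shape: (3, 9472)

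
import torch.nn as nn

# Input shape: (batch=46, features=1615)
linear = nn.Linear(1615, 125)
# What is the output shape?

Input shape: (46, 1615)
Output shape: (46, 125)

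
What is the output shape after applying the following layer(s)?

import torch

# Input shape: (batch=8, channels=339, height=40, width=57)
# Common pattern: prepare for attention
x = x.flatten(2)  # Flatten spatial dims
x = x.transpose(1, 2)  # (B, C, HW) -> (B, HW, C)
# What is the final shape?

Input shape: (8, 339, 40, 57)
  -> after flatten(2): (8, 339, 2280)
Output shape: (8, 2280, 339)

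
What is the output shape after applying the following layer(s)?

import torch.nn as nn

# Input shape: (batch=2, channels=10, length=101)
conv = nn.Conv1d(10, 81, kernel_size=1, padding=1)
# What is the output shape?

Input shape: (2, 10, 101)
Output shape: (2, 81, 103)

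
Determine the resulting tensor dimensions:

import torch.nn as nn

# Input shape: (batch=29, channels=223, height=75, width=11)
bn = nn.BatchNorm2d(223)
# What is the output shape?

Input shape: (29, 223, 75, 11)
Output shape: (29, 223, 75, 11)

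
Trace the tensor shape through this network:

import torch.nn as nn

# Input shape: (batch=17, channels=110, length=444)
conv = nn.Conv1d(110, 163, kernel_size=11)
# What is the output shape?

Input shape: (17, 110, 444)
Output shape: (17, 163, 434)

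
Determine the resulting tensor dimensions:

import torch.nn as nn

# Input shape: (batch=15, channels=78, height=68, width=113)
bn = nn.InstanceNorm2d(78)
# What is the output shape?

Input shape: (15, 78, 68, 113)
Output shape: (15, 78, 68, 113)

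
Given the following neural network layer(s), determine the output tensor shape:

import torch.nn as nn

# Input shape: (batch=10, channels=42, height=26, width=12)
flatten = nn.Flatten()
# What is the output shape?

Input shape: (10, 42, 26, 12)
Output shape: (10, 13104)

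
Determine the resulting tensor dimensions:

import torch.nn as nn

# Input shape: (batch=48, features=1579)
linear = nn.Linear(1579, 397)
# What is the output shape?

Input shape: (48, 1579)
Output shape: (48, 397)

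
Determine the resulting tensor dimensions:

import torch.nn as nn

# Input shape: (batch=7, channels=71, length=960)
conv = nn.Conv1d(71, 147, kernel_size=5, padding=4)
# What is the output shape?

Input shape: (7, 71, 960)
Output shape: (7, 147, 964)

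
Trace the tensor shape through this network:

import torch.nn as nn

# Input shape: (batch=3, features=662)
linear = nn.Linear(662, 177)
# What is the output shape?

Input shape: (3, 662)
Output shape: (3, 177)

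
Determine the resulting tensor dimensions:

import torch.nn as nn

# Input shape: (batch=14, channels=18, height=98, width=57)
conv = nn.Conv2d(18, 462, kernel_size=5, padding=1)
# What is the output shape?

Input shape: (14, 18, 98, 57)
Output shape: (14, 462, 96, 55)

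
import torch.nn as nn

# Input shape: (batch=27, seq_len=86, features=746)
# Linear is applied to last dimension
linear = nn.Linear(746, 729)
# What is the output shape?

Input shape: (27, 86, 746)
Output shape: (27, 86, 729)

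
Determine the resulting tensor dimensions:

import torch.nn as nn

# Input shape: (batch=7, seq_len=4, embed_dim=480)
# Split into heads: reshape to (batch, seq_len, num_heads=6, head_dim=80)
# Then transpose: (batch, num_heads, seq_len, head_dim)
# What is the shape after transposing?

Input shape: (7, 4, 480)
  -> after reshape: (7, 4, 6, 80)
Output shape: (7, 6, 4, 80)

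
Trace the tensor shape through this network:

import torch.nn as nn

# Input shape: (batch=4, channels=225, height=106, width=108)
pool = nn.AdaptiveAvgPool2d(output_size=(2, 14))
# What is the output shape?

Input shape: (4, 225, 106, 108)
Output shape: (4, 225, 2, 14)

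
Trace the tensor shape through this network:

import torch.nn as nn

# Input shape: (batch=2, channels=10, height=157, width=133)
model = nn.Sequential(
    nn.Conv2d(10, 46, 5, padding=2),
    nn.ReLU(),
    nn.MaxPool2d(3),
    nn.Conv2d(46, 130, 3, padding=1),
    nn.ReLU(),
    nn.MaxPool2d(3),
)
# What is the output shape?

Input shape: (2, 10, 157, 133)
  -> after first Conv2d: (2, 46, 157, 133)
  -> after first MaxPool2d: (2, 46, 52, 44)
  -> after second Conv2d: (2, 130, 52, 44)
Output shape: (2, 130, 17, 14)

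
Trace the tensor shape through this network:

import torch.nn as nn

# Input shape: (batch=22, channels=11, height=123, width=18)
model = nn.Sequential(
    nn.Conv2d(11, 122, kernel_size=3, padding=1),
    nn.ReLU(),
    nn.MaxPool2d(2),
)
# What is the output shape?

Input shape: (22, 11, 123, 18)
  -> after Conv2d: (22, 122, 123, 18)
  -> after ReLU: (22, 122, 123, 18)
Output shape: (22, 122, 61, 9)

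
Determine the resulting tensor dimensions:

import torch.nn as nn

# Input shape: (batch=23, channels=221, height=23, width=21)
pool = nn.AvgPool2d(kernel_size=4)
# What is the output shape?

Input shape: (23, 221, 23, 21)
Output shape: (23, 221, 5, 5)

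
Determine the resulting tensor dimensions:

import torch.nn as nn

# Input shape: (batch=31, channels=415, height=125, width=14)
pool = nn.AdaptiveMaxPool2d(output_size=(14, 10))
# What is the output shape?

Input shape: (31, 415, 125, 14)
Output shape: (31, 415, 14, 10)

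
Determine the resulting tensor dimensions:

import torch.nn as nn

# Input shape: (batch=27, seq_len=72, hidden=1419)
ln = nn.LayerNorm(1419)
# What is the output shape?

Input shape: (27, 72, 1419)
Output shape: (27, 72, 1419)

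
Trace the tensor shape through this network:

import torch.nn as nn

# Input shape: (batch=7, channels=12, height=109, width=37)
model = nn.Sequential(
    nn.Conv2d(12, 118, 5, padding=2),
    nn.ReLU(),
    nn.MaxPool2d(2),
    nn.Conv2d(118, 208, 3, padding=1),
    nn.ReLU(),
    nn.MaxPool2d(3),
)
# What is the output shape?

Input shape: (7, 12, 109, 37)
  -> after first Conv2d: (7, 118, 109, 37)
  -> after first MaxPool2d: (7, 118, 54, 18)
  -> after second Conv2d: (7, 208, 54, 18)
Output shape: (7, 208, 18, 6)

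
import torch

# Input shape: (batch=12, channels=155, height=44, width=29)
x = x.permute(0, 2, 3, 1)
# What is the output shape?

Input shape: (12, 155, 44, 29)
Output shape: (12, 44, 29, 155)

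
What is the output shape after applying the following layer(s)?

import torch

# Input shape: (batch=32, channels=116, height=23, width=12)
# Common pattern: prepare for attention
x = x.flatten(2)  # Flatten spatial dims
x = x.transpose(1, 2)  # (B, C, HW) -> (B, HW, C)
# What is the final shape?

Input shape: (32, 116, 23, 12)
  -> after flatten(2): (32, 116, 276)
Output shape: (32, 276, 116)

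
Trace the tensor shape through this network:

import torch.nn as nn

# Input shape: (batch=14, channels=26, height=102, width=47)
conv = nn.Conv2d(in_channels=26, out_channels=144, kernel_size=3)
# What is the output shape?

Input shape: (14, 26, 102, 47)
Output shape: (14, 144, 100, 45)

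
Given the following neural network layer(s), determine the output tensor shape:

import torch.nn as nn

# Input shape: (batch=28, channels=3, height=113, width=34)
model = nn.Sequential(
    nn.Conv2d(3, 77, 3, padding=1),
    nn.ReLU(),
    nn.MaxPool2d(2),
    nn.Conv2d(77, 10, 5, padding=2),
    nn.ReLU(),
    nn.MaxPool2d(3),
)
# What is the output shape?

Input shape: (28, 3, 113, 34)
  -> after first Conv2d: (28, 77, 113, 34)
  -> after first MaxPool2d: (28, 77, 56, 17)
  -> after second Conv2d: (28, 10, 56, 17)
Output shape: (28, 10, 18, 5)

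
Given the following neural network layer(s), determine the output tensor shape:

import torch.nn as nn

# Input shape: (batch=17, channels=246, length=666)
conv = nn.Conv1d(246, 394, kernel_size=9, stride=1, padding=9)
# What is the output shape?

Input shape: (17, 246, 666)
Output shape: (17, 394, 676)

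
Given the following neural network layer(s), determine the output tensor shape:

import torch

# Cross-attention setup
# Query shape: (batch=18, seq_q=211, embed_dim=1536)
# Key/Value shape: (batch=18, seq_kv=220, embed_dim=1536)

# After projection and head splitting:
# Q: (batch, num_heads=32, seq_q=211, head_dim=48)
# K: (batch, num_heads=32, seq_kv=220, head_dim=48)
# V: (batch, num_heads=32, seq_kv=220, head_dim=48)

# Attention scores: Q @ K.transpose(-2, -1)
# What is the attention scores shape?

Input shape: (18, 211, 1536)
Output shape: (18, 32, 211, 220)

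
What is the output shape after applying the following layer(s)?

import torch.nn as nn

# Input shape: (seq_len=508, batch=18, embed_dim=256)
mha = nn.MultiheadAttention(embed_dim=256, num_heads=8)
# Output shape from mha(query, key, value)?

Input shape: (508, 18, 256)
Output shape: (508, 18, 256)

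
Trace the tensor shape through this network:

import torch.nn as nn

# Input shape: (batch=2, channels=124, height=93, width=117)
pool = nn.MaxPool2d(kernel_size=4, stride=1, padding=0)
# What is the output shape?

Input shape: (2, 124, 93, 117)
Output shape: (2, 124, 90, 114)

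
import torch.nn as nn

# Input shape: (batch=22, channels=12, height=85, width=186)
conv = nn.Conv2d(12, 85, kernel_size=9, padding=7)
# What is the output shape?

Input shape: (22, 12, 85, 186)
Output shape: (22, 85, 91, 192)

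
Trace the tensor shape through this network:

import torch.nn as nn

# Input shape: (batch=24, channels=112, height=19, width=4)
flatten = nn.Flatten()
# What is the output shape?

Input shape: (24, 112, 19, 4)
Output shape: (24, 8512)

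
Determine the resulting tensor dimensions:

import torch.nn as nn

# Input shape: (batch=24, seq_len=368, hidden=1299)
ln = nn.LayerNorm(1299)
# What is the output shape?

Input shape: (24, 368, 1299)
Output shape: (24, 368, 1299)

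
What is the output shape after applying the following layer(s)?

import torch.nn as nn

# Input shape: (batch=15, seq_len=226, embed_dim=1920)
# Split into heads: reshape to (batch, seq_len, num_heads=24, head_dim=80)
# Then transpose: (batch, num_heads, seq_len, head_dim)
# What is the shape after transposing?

Input shape: (15, 226, 1920)
  -> after reshape: (15, 226, 24, 80)
Output shape: (15, 24, 226, 80)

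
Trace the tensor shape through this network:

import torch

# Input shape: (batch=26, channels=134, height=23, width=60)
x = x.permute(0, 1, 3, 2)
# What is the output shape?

Input shape: (26, 134, 23, 60)
Output shape: (26, 134, 60, 23)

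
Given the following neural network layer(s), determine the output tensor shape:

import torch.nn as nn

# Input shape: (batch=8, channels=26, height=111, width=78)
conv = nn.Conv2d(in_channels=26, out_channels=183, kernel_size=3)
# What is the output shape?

Input shape: (8, 26, 111, 78)
Output shape: (8, 183, 109, 76)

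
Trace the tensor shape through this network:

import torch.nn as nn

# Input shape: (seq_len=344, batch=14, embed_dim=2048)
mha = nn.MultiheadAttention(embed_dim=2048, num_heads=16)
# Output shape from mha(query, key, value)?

Input shape: (344, 14, 2048)
Output shape: (344, 14, 2048)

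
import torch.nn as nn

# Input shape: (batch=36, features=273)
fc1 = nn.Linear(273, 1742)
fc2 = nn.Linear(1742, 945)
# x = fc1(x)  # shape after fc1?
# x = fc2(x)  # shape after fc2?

Input shape: (36, 273)
  -> after fc1: (36, 1742)
Output shape: (36, 945)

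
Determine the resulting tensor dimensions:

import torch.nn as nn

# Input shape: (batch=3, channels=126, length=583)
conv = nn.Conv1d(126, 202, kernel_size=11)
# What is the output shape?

Input shape: (3, 126, 583)
Output shape: (3, 202, 573)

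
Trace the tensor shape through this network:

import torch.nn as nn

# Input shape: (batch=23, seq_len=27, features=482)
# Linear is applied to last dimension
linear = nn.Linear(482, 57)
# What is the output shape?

Input shape: (23, 27, 482)
Output shape: (23, 27, 57)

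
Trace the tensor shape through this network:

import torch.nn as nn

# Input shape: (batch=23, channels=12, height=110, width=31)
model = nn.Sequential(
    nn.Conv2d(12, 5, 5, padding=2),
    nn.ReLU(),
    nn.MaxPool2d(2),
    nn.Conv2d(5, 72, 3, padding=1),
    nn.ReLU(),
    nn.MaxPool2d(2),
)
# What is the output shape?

Input shape: (23, 12, 110, 31)
  -> after first Conv2d: (23, 5, 110, 31)
  -> after first MaxPool2d: (23, 5, 55, 15)
  -> after second Conv2d: (23, 72, 55, 15)
Output shape: (23, 72, 27, 7)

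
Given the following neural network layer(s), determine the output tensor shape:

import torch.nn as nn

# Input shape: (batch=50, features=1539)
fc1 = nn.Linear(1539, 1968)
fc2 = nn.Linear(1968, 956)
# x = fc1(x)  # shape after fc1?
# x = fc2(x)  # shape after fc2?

Input shape: (50, 1539)
  -> after fc1: (50, 1968)
Output shape: (50, 956)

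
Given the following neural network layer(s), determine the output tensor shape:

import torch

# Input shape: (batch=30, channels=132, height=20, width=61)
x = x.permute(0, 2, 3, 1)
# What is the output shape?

Input shape: (30, 132, 20, 61)
Output shape: (30, 20, 61, 132)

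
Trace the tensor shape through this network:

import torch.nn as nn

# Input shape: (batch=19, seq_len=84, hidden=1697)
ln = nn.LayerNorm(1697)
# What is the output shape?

Input shape: (19, 84, 1697)
Output shape: (19, 84, 1697)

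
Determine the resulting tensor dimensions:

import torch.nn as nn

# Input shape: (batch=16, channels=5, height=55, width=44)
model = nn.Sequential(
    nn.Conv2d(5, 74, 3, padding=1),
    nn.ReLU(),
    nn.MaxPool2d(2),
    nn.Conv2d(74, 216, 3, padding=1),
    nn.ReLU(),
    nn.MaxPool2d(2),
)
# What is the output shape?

Input shape: (16, 5, 55, 44)
  -> after first Conv2d: (16, 74, 55, 44)
  -> after first MaxPool2d: (16, 74, 27, 22)
  -> after second Conv2d: (16, 216, 27, 22)
Output shape: (16, 216, 13, 11)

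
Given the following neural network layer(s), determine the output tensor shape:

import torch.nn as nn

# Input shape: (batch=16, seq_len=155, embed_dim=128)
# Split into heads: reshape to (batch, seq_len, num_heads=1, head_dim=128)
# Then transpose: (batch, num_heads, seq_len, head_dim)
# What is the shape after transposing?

Input shape: (16, 155, 128)
  -> after reshape: (16, 155, 1, 128)
Output shape: (16, 1, 155, 128)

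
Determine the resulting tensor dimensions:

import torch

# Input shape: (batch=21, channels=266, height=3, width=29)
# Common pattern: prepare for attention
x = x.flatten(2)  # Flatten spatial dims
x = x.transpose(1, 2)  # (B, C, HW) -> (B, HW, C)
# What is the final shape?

Input shape: (21, 266, 3, 29)
  -> after flatten(2): (21, 266, 87)
Output shape: (21, 87, 266)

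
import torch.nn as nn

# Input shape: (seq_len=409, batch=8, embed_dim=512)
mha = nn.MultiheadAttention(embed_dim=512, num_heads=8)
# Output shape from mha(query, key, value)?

Input shape: (409, 8, 512)
Output shape: (409, 8, 512)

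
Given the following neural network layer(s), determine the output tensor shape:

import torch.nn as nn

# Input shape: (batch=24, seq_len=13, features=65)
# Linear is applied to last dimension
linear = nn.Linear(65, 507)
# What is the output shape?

Input shape: (24, 13, 65)
Output shape: (24, 13, 507)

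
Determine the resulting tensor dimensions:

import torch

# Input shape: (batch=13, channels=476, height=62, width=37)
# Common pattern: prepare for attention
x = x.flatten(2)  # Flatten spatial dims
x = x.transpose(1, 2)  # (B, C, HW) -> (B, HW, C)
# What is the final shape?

Input shape: (13, 476, 62, 37)
  -> after flatten(2): (13, 476, 2294)
Output shape: (13, 2294, 476)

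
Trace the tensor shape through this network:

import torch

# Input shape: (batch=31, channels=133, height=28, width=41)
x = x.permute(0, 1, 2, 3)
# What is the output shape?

Input shape: (31, 133, 28, 41)
Output shape: (31, 133, 28, 41)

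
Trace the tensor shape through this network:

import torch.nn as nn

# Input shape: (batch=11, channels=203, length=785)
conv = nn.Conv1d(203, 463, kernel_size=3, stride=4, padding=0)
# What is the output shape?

Input shape: (11, 203, 785)
Output shape: (11, 463, 196)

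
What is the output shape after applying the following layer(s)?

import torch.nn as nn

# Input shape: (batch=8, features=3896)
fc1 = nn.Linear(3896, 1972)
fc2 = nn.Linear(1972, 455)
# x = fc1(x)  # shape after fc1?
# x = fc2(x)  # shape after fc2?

Input shape: (8, 3896)
  -> after fc1: (8, 1972)
Output shape: (8, 455)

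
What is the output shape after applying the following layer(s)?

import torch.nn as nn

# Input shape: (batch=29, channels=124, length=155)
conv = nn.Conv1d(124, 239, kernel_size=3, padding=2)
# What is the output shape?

Input shape: (29, 124, 155)
Output shape: (29, 239, 157)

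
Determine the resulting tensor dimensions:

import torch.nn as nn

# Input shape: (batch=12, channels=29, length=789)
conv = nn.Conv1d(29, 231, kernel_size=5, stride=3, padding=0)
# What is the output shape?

Input shape: (12, 29, 789)
Output shape: (12, 231, 262)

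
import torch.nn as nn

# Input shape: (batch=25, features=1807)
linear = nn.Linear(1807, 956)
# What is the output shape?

Input shape: (25, 1807)
Output shape: (25, 956)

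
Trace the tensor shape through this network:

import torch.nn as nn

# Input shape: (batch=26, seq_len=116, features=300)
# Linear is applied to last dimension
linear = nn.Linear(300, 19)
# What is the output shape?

Input shape: (26, 116, 300)
Output shape: (26, 116, 19)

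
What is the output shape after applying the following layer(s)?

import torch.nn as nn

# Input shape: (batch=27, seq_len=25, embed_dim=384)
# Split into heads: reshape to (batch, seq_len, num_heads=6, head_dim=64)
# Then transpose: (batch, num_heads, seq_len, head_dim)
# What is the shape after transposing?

Input shape: (27, 25, 384)
  -> after reshape: (27, 25, 6, 64)
Output shape: (27, 6, 25, 64)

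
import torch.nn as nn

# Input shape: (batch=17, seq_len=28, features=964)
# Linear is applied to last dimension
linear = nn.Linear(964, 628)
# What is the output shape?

Input shape: (17, 28, 964)
Output shape: (17, 28, 628)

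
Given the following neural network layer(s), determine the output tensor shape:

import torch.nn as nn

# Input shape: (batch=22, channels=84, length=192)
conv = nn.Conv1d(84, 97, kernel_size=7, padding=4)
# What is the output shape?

Input shape: (22, 84, 192)
Output shape: (22, 97, 194)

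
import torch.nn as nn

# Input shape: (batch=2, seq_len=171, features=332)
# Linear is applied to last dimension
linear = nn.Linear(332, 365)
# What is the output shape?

Input shape: (2, 171, 332)
Output shape: (2, 171, 365)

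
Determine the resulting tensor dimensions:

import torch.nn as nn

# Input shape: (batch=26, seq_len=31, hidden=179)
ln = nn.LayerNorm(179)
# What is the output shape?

Input shape: (26, 31, 179)
Output shape: (26, 31, 179)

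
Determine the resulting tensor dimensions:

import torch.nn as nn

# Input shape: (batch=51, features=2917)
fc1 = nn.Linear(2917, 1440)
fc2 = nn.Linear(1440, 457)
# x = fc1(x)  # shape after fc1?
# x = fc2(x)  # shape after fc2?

Input shape: (51, 2917)
  -> after fc1: (51, 1440)
Output shape: (51, 457)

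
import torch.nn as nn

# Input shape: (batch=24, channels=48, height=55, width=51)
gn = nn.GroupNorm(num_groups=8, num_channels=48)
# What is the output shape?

Input shape: (24, 48, 55, 51)
Output shape: (24, 48, 55, 51)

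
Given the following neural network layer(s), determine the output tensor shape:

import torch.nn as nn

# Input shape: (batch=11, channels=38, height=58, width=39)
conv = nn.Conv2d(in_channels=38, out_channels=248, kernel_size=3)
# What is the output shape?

Input shape: (11, 38, 58, 39)
Output shape: (11, 248, 56, 37)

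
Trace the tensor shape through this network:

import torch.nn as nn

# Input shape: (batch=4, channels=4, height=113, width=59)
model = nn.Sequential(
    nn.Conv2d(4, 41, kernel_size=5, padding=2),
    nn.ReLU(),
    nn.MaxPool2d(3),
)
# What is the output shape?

Input shape: (4, 4, 113, 59)
  -> after Conv2d: (4, 41, 113, 59)
  -> after ReLU: (4, 41, 113, 59)
Output shape: (4, 41, 37, 19)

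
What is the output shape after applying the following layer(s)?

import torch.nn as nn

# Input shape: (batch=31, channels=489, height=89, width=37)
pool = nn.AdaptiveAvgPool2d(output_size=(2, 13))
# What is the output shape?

Input shape: (31, 489, 89, 37)
Output shape: (31, 489, 2, 13)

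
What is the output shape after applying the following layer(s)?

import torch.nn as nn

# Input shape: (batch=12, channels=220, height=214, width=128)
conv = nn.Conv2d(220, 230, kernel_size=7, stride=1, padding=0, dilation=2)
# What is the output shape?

Input shape: (12, 220, 214, 128)
Output shape: (12, 230, 202, 116)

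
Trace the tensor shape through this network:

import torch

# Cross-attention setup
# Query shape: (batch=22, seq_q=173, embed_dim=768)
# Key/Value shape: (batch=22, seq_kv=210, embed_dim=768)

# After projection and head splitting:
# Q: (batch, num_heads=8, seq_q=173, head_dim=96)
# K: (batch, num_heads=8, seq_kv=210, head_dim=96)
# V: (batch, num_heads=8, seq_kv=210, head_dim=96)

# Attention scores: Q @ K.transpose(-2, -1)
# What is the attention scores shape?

Input shape: (22, 173, 768)
Output shape: (22, 8, 173, 210)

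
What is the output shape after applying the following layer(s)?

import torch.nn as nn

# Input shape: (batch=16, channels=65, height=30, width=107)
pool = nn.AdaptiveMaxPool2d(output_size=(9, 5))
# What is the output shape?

Input shape: (16, 65, 30, 107)
Output shape: (16, 65, 9, 5)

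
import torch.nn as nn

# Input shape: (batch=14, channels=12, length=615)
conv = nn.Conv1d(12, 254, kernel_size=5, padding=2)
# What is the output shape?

Input shape: (14, 12, 615)
Output shape: (14, 254, 615)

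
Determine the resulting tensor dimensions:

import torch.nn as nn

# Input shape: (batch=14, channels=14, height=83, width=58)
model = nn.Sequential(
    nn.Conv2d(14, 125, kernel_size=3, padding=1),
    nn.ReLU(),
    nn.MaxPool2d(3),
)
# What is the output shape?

Input shape: (14, 14, 83, 58)
  -> after Conv2d: (14, 125, 83, 58)
  -> after ReLU: (14, 125, 83, 58)
Output shape: (14, 125, 27, 19)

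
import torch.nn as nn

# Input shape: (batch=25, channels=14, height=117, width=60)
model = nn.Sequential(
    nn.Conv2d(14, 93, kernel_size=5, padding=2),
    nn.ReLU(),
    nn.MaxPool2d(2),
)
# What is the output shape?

Input shape: (25, 14, 117, 60)
  -> after Conv2d: (25, 93, 117, 60)
  -> after ReLU: (25, 93, 117, 60)
Output shape: (25, 93, 58, 30)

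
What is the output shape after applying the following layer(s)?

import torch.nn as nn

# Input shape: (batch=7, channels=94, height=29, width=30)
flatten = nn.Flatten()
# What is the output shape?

Input shape: (7, 94, 29, 30)
Output shape: (7, 81780)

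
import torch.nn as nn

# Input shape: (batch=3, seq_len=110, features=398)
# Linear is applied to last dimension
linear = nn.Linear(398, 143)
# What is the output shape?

Input shape: (3, 110, 398)
Output shape: (3, 110, 143)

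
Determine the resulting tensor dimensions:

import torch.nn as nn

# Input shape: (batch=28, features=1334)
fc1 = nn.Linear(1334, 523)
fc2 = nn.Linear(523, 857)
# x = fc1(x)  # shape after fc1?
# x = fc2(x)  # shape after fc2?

Input shape: (28, 1334)
  -> after fc1: (28, 523)
Output shape: (28, 857)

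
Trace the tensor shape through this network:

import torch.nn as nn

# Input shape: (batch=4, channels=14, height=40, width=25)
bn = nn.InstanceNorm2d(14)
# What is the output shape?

Input shape: (4, 14, 40, 25)
Output shape: (4, 14, 40, 25)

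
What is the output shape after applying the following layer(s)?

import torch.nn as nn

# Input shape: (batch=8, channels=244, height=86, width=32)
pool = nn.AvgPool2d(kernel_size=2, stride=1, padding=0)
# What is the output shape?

Input shape: (8, 244, 86, 32)
Output shape: (8, 244, 85, 31)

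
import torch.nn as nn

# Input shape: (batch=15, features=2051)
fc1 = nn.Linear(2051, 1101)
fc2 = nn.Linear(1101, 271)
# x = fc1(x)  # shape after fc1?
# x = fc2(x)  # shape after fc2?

Input shape: (15, 2051)
  -> after fc1: (15, 1101)
Output shape: (15, 271)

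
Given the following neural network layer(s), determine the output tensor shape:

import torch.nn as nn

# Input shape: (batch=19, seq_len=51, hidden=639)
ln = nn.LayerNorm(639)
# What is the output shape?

Input shape: (19, 51, 639)
Output shape: (19, 51, 639)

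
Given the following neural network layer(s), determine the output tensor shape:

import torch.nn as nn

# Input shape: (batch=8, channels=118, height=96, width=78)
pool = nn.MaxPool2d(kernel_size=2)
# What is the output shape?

Input shape: (8, 118, 96, 78)
Output shape: (8, 118, 48, 39)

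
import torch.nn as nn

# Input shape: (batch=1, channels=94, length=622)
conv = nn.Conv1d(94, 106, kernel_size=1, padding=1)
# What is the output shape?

Input shape: (1, 94, 622)
Output shape: (1, 106, 624)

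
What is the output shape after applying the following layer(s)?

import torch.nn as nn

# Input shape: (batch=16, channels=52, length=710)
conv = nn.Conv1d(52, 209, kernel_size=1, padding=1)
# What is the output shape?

Input shape: (16, 52, 710)
Output shape: (16, 209, 712)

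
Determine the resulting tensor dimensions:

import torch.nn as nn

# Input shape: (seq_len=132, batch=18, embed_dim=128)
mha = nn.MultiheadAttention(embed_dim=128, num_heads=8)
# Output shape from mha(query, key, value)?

Input shape: (132, 18, 128)
Output shape: (132, 18, 128)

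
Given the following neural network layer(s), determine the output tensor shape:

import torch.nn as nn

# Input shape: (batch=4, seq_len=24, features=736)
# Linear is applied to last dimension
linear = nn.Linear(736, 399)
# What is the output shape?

Input shape: (4, 24, 736)
Output shape: (4, 24, 399)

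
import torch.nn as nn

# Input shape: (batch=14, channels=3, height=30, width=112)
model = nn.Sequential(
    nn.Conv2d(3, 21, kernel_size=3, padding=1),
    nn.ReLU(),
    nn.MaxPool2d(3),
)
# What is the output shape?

Input shape: (14, 3, 30, 112)
  -> after Conv2d: (14, 21, 30, 112)
  -> after ReLU: (14, 21, 30, 112)
Output shape: (14, 21, 10, 37)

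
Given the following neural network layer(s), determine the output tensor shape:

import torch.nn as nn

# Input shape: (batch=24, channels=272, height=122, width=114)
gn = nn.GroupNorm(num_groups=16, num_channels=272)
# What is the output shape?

Input shape: (24, 272, 122, 114)
Output shape: (24, 272, 122, 114)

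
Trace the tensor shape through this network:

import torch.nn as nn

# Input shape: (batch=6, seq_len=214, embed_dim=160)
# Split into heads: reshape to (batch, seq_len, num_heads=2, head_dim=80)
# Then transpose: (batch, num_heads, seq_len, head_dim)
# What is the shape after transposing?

Input shape: (6, 214, 160)
  -> after reshape: (6, 214, 2, 80)
Output shape: (6, 2, 214, 80)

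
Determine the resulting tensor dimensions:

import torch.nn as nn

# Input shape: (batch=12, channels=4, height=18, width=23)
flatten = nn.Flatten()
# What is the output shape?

Input shape: (12, 4, 18, 23)
Output shape: (12, 1656)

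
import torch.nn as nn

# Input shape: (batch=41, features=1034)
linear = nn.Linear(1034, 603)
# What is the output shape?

Input shape: (41, 1034)
Output shape: (41, 603)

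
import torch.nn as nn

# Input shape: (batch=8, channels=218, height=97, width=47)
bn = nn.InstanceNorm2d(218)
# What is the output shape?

Input shape: (8, 218, 97, 47)
Output shape: (8, 218, 97, 47)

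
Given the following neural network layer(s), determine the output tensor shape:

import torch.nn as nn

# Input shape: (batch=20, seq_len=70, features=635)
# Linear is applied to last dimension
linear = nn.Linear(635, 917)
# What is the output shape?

Input shape: (20, 70, 635)
Output shape: (20, 70, 917)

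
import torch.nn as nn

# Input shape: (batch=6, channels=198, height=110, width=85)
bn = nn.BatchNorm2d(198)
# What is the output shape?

Input shape: (6, 198, 110, 85)
Output shape: (6, 198, 110, 85)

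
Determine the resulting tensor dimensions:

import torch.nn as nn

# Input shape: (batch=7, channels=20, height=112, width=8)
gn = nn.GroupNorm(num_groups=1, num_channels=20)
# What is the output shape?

Input shape: (7, 20, 112, 8)
Output shape: (7, 20, 112, 8)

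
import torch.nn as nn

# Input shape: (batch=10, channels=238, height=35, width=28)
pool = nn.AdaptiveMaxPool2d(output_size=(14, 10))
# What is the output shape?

Input shape: (10, 238, 35, 28)
Output shape: (10, 238, 14, 10)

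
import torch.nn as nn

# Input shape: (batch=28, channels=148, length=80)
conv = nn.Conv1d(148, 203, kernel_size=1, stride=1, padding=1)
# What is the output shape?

Input shape: (28, 148, 80)
Output shape: (28, 203, 82)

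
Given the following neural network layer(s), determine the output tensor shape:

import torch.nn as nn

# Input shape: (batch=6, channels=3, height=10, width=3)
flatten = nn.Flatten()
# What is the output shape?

Input shape: (6, 3, 10, 3)
Output shape: (6, 90)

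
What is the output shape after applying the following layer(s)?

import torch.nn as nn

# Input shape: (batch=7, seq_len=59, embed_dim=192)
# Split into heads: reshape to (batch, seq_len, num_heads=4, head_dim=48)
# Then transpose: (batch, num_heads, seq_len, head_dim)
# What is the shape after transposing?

Input shape: (7, 59, 192)
  -> after reshape: (7, 59, 4, 48)
Output shape: (7, 4, 59, 48)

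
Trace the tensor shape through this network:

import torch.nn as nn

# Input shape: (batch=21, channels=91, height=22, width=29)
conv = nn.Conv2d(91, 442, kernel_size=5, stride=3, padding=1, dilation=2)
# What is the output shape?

Input shape: (21, 91, 22, 29)
Output shape: (21, 442, 6, 8)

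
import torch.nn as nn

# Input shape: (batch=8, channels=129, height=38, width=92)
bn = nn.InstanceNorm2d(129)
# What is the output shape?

Input shape: (8, 129, 38, 92)
Output shape: (8, 129, 38, 92)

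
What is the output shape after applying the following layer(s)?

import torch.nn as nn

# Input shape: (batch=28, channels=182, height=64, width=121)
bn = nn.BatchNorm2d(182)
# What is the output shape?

Input shape: (28, 182, 64, 121)
Output shape: (28, 182, 64, 121)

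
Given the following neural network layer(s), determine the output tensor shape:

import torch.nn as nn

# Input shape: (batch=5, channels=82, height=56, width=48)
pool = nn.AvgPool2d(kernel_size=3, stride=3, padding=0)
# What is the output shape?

Input shape: (5, 82, 56, 48)
Output shape: (5, 82, 18, 16)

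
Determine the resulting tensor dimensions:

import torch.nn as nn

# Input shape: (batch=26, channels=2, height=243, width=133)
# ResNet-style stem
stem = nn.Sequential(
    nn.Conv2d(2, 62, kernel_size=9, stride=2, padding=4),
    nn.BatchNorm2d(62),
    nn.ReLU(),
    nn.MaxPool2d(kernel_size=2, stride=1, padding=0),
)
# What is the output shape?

Input shape: (26, 2, 243, 133)
  -> after Conv2d 9x9 stride=2: (26, 62, 122, 67)
Output shape: (26, 62, 121, 66)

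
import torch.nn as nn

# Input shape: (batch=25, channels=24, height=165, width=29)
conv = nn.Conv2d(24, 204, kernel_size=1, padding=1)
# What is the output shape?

Input shape: (25, 24, 165, 29)
Output shape: (25, 204, 167, 31)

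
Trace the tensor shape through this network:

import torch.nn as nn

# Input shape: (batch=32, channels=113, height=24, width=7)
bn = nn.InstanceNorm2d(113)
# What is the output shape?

Input shape: (32, 113, 24, 7)
Output shape: (32, 113, 24, 7)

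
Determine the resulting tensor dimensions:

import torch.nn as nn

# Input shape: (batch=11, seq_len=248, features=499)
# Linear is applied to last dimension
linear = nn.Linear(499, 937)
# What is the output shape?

Input shape: (11, 248, 499)
Output shape: (11, 248, 937)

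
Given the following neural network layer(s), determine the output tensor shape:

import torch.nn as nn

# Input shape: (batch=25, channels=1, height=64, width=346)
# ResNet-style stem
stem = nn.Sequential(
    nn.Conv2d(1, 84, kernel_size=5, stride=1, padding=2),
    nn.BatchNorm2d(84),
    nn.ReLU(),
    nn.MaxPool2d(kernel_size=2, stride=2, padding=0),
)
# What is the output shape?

Input shape: (25, 1, 64, 346)
  -> after Conv2d 5x5 stride=1: (25, 84, 64, 346)
Output shape: (25, 84, 32, 173)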